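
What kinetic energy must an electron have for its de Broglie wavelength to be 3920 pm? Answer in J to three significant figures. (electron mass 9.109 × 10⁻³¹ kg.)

KE = 1.57 × 10⁻²⁰ J

p = h/λ = 6.626 × 10⁻³⁴ / 3.920 × 10⁻⁹ = 1.690 × 10⁻²⁵ kg·m/s.
KE = p²/(2m) = (1.690 × 10⁻²⁵)² / (2 × 9.109 × 10⁻³¹) = 1.568 × 10⁻²⁰ J = 1.57 × 10⁻²⁰ J.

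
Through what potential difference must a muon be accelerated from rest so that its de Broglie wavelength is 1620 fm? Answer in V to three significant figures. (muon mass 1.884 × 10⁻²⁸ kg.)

V = 2770 V

p = h/λ = 6.626 × 10⁻³⁴ / 1.620 × 10⁻¹² = 4.090 × 10⁻²² kg·m/s.
KE = p²/(2m) = 4.440 × 10⁻¹⁶ J.
V = KE/e = 4.440 × 10⁻¹⁶ / (1.602 × 10⁻¹⁹) = 2770 V.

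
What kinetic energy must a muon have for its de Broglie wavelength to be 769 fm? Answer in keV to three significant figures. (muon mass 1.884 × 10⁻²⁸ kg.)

p = h/λ = 6.626 × 10⁻³⁴ / 7.690 × 10⁻¹³ = 8.616 × 10⁻²² kg·m/s.
KE = p²/(2m) = (8.616 × 10⁻²²)² / (2 × 1.884 × 10⁻²⁸) = 1.970 × 10⁻¹⁵ J = 12.3 keV.

KE = 12.3 keV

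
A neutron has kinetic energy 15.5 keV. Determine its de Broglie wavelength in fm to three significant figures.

λ = 230 fm

KE = 15.5 keV = 2.483 × 10⁻¹⁵ J.
p = √(2mKE) = √(2 × 1.675 × 10⁻²⁷ × 2.483 × 10⁻¹⁵) = 2.884 × 10⁻²¹ kg·m/s.
λ = h/p = 6.626 × 10⁻³⁴ / 2.884 × 10⁻²¹ = 2.30 × 10⁻¹³ m = 230 fm.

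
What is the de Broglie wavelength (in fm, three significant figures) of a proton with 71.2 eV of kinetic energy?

λ = 3390 fm

KE = 71.2 eV = 1.141 × 10⁻¹⁷ J.
p = √(2mKE) = √(2 × 1.673 × 10⁻²⁷ × 1.141 × 10⁻¹⁷) = 1.954 × 10⁻²² kg·m/s.
λ = h/p = 6.626 × 10⁻³⁴ / 1.954 × 10⁻²² = 3.39 × 10⁻¹² m = 3390 fm.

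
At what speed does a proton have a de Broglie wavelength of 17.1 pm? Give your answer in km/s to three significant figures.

p = h/λ = 6.626 × 10⁻³⁴ / 1.710 × 10⁻¹¹ = 3.875 × 10⁻²³ kg·m/s.
v = p/m = 3.875 × 10⁻²³ / 1.673 × 10⁻²⁷ = 2.32 × 10⁴ m/s = 23.2 km/s.

v = 23.2 km/s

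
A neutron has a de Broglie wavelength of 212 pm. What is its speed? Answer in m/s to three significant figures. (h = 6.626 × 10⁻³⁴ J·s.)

p = h/λ = 6.626 × 10⁻³⁴ / 2.120 × 10⁻¹⁰ = 3.125 × 10⁻²⁴ kg·m/s.
v = p/m = 3.125 × 10⁻²⁴ / 1.675 × 10⁻²⁷ = 1.87 × 10³ m/s = 1870 m/s.

v = 1870 m/s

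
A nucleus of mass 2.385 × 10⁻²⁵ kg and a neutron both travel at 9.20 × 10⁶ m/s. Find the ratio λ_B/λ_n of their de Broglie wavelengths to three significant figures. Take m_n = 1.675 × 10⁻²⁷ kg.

λ_B/λ_n = 7.02 × 10⁻³

At fixed v, p = mv so λ = h/(mv) ∝ 1/m.
λ_B/λ_n = m_n/m_B = 1.675 × 10⁻²⁷/2.385 × 10⁻²⁵ = 7.02 × 10⁻³.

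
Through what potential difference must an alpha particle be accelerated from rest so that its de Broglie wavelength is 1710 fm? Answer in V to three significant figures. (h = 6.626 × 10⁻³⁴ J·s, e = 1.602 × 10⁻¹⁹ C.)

p = h/λ = 6.626 × 10⁻³⁴ / 1.710 × 10⁻¹² = 3.875 × 10⁻²² kg·m/s.
KE = p²/(2m) = 1.130 × 10⁻¹⁷ J.
V = KE/2e = 1.130 × 10⁻¹⁷ / (2 × 1.602 × 10⁻¹⁹) = 35.3 V.

V = 35.3 V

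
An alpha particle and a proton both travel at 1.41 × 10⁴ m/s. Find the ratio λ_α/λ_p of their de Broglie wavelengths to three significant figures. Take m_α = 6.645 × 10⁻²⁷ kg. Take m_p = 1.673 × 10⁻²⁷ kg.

λ_α/λ_p = 0.252

At fixed v, p = mv so λ = h/(mv) ∝ 1/m.
λ_α/λ_p = m_p/m_α = 1.673 × 10⁻²⁷/6.645 × 10⁻²⁷ = 0.252.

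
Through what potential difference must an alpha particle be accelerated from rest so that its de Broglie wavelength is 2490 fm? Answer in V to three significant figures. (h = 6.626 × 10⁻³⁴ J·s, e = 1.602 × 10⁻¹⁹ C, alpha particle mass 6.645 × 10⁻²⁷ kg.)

V = 16.6 V

p = h/λ = 6.626 × 10⁻³⁴ / 2.490 × 10⁻¹² = 2.661 × 10⁻²² kg·m/s.
KE = p²/(2m) = 5.328 × 10⁻¹⁸ J.
V = KE/2e = 5.328 × 10⁻¹⁸ / (2 × 1.602 × 10⁻¹⁹) = 16.6 V.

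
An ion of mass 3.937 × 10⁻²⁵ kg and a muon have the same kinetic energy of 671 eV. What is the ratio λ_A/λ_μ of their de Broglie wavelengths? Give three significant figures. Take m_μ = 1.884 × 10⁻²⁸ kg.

At fixed KE, p = √(2mKE) so λ = h/p ∝ 1/√m.
λ_A/λ_μ = √(m_μ/m_A) = √(1.884 × 10⁻²⁸/3.937 × 10⁻²⁵) = √(4.785 × 10⁻⁴) = 0.0219.

λ_A/λ_μ = 0.0219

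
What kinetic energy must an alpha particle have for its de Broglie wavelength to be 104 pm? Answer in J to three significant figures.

p = h/λ = 6.626 × 10⁻³⁴ / 1.040 × 10⁻¹⁰ = 6.371 × 10⁻²⁴ kg·m/s.
KE = p²/(2m) = (6.371 × 10⁻²⁴)² / (2 × 6.645 × 10⁻²⁷) = 3.054 × 10⁻²¹ J = 3.05 × 10⁻²¹ J.

KE = 3.05 × 10⁻²¹ J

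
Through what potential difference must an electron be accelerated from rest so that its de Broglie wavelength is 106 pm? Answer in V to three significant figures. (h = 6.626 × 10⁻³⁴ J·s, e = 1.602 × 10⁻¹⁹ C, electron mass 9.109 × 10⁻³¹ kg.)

p = h/λ = 6.626 × 10⁻³⁴ / 1.060 × 10⁻¹⁰ = 6.251 × 10⁻²⁴ kg·m/s.
KE = p²/(2m) = 2.145 × 10⁻¹⁷ J.
V = KE/e = 2.145 × 10⁻¹⁷ / (1.602 × 10⁻¹⁹) = 134 V.

V = 134 V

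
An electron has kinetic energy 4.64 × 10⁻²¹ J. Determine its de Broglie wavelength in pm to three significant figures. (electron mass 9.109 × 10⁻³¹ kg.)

λ = 7210 pm

p = √(2mKE) = √(2 × 9.109 × 10⁻³¹ × 4.640 × 10⁻²¹) = 9.194 × 10⁻²⁶ kg·m/s.
λ = h/p = 6.626 × 10⁻³⁴ / 9.194 × 10⁻²⁶ = 7.21 × 10⁻⁹ m = 7210 pm.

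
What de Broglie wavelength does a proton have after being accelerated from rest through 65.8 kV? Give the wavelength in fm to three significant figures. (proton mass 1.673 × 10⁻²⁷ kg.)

λ = 112 fm

KE = eV = 1.602 × 10⁻¹⁹ × 6.580 × 10⁴ = 1.054 × 10⁻¹⁴ J.
p = √(2mKE) = √(2 × 1.673 × 10⁻²⁷ × 1.054 × 10⁻¹⁴) = 5.939 × 10⁻²¹ kg·m/s.
λ = h/p = 6.626 × 10⁻³⁴ / 5.939 × 10⁻²¹ = 1.12 × 10⁻¹³ m = 112 fm.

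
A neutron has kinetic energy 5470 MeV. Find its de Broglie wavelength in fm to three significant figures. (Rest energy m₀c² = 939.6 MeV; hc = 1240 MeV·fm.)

Total energy E = KE + m₀c² = 5470 + 939.6 = 6409.6 MeV.
(pc)² = E² − (m₀c²)² = (6409.6)² − (939.6)² = 4.020 × 10⁷ MeV², so pc = 6340 MeV.
λ = hc/(pc) = 1240 MeV·fm / 6340 MeV = 0.196 fm.

λ = 0.196 fm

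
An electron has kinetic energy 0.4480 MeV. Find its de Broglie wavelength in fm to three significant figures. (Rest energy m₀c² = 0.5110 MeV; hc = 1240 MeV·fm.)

λ = 1530 fm

Total energy E = KE + m₀c² = 0.4480 + 0.5110 = 0.9590 MeV.
(pc)² = E² − (m₀c²)² = (0.9590)² − (0.5110)² = 0.6586 MeV², so pc = 0.8115 MeV.
λ = hc/(pc) = 1240 MeV·fm / 0.8115 MeV = 1530 fm.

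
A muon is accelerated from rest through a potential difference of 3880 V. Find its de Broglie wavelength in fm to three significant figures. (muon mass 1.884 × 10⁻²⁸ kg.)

λ = 1370 fm

KE = eV = 1.602 × 10⁻¹⁹ × 3880 = 6.216 × 10⁻¹⁶ J.
p = √(2mKE) = √(2 × 1.884 × 10⁻²⁸ × 6.216 × 10⁻¹⁶) = 4.840 × 10⁻²² kg·m/s.
λ = h/p = 6.626 × 10⁻³⁴ / 4.840 × 10⁻²² = 1.37 × 10⁻¹² m = 1370 fm.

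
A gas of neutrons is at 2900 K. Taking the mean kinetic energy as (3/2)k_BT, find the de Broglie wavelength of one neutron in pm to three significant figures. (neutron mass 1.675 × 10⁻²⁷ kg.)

λ = 46.7 pm

KE = (3/2)k_BT = 1.5 × 1.381 × 10⁻²³ × 2900 = 6.007 × 10⁻²⁰ J.
p = √(2mKE) = √(2 × 1.675 × 10⁻²⁷ × 6.007 × 10⁻²⁰) = 1.419 × 10⁻²³ kg·m/s.
λ = h/p = 4.67 × 10⁻¹¹ m = 46.7 pm.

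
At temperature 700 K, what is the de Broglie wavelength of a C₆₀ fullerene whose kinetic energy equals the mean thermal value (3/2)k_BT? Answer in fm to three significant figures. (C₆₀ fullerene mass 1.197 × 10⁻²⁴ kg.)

λ = 3560 fm

KE = (3/2)k_BT = 1.5 × 1.381 × 10⁻²³ × 700 = 1.450 × 10⁻²⁰ J.
p = √(2mKE) = √(2 × 1.197 × 10⁻²⁴ × 1.450 × 10⁻²⁰) = 1.863 × 10⁻²² kg·m/s.
λ = h/p = 3.56 × 10⁻¹² m = 3560 fm.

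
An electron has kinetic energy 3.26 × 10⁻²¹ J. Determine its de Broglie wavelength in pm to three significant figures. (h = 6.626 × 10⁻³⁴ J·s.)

p = √(2mKE) = √(2 × 9.109 × 10⁻³¹ × 3.260 × 10⁻²¹) = 7.707 × 10⁻²⁶ kg·m/s.
λ = h/p = 6.626 × 10⁻³⁴ / 7.707 × 10⁻²⁶ = 8.60 × 10⁻⁹ m = 8600 pm.

λ = 8600 pm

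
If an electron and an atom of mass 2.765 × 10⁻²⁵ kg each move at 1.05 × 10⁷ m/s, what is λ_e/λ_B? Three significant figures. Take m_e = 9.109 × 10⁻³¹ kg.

λ_e/λ_B = 3.04 × 10⁵

At fixed v, p = mv so λ = h/(mv) ∝ 1/m.
λ_e/λ_B = m_B/m_e = 2.765 × 10⁻²⁵/9.109 × 10⁻³¹ = 3.04 × 10⁵.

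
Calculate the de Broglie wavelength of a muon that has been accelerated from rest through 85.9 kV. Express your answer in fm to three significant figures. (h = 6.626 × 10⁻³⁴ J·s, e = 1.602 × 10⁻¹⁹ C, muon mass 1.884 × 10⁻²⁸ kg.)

KE = eV = 1.602 × 10⁻¹⁹ × 8.590 × 10⁴ = 1.376 × 10⁻¹⁴ J.
p = √(2mKE) = √(2 × 1.884 × 10⁻²⁸ × 1.376 × 10⁻¹⁴) = 2.277 × 10⁻²¹ kg·m/s.
λ = h/p = 6.626 × 10⁻³⁴ / 2.277 × 10⁻²¹ = 2.91 × 10⁻¹³ m = 291 fm.

λ = 291 fm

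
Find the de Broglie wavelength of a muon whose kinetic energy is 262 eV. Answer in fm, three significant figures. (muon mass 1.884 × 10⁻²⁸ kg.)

KE = 262 eV = 4.197 × 10⁻¹⁷ J.
p = √(2mKE) = √(2 × 1.884 × 10⁻²⁸ × 4.197 × 10⁻¹⁷) = 1.258 × 10⁻²² kg·m/s.
λ = h/p = 6.626 × 10⁻³⁴ / 1.258 × 10⁻²² = 5.27 × 10⁻¹² m = 5270 fm.

λ = 5270 fm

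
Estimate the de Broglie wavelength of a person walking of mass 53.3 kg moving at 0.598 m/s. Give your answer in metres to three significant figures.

p = mv = 53.3 × 0.598 = 3.187 × 10¹ kg·m/s.
λ = h/p = 6.626 × 10⁻³⁴ / 3.187 × 10¹ = 2.08 × 10⁻³⁵ m.

λ = 2.08 × 10⁻³⁵ m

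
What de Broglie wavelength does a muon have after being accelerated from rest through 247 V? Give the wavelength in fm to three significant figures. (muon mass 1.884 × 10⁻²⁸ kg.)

λ = 5430 fm

KE = eV = 1.602 × 10⁻¹⁹ × 247.0 = 3.957 × 10⁻¹⁷ J.
p = √(2mKE) = √(2 × 1.884 × 10⁻²⁸ × 3.957 × 10⁻¹⁷) = 1.221 × 10⁻²² kg·m/s.
λ = h/p = 6.626 × 10⁻³⁴ / 1.221 × 10⁻²² = 5.43 × 10⁻¹² m = 5430 fm.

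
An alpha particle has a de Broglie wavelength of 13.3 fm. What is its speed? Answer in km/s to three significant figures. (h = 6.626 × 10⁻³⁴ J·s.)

p = h/λ = 6.626 × 10⁻³⁴ / 1.330 × 10⁻¹⁴ = 4.982 × 10⁻²⁰ kg·m/s.
v = p/m = 4.982 × 10⁻²⁰ / 6.645 × 10⁻²⁷ = 7.50 × 10⁶ m/s = 7500 km/s.

v = 7500 km/s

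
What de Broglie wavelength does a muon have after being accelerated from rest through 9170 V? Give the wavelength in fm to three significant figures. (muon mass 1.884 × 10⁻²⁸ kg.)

KE = eV = 1.602 × 10⁻¹⁹ × 9170 = 1.469 × 10⁻¹⁵ J.
p = √(2mKE) = √(2 × 1.884 × 10⁻²⁸ × 1.469 × 10⁻¹⁵) = 7.440 × 10⁻²² kg·m/s.
λ = h/p = 6.626 × 10⁻³⁴ / 7.440 × 10⁻²² = 8.91 × 10⁻¹³ m = 891 fm.

λ = 891 fm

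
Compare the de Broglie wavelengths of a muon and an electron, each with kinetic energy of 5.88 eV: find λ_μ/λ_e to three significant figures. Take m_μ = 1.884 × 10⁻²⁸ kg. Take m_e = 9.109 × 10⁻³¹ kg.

At fixed KE, p = √(2mKE) so λ = h/p ∝ 1/√m.
λ_μ/λ_e = √(m_e/m_μ) = √(9.109 × 10⁻³¹/1.884 × 10⁻²⁸) = √(4.835 × 10⁻³) = 0.0695.

λ_μ/λ_e = 0.0695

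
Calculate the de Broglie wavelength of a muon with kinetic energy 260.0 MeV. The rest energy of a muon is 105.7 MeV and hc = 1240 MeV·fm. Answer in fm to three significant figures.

Total energy E = KE + m₀c² = 260.0 + 105.7 = 365.7 MeV.
(pc)² = E² − (m₀c²)² = (365.7)² − (105.7)² = 1.226 × 10⁵ MeV², so pc = 350.1 MeV.
λ = hc/(pc) = 1240 MeV·fm / 350.1 MeV = 3.54 fm.

λ = 3.54 fm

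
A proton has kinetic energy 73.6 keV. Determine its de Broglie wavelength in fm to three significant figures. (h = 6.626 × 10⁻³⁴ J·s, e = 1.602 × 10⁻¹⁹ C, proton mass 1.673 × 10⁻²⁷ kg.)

KE = 73.6 keV = 1.179 × 10⁻¹⁴ J.
p = √(2mKE) = √(2 × 1.673 × 10⁻²⁷ × 1.179 × 10⁻¹⁴) = 6.281 × 10⁻²¹ kg·m/s.
λ = h/p = 6.626 × 10⁻³⁴ / 6.281 × 10⁻²¹ = 1.05 × 10⁻¹³ m = 105 fm.

λ = 105 fm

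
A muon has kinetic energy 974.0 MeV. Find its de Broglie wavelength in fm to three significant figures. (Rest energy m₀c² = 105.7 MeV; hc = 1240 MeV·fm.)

λ = 1.15 fm

Total energy E = KE + m₀c² = 974.0 + 105.7 = 1079.7 MeV.
(pc)² = E² − (m₀c²)² = (1079.7)² − (105.7)² = 1.155 × 10⁶ MeV², so pc = 1075 MeV.
λ = hc/(pc) = 1240 MeV·fm / 1075 MeV = 1.15 fm.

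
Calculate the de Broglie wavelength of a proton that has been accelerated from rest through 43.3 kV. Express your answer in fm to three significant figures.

λ = 138 fm

KE = eV = 1.602 × 10⁻¹⁹ × 4.330 × 10⁴ = 6.937 × 10⁻¹⁵ J.
p = √(2mKE) = √(2 × 1.673 × 10⁻²⁷ × 6.937 × 10⁻¹⁵) = 4.818 × 10⁻²¹ kg·m/s.
λ = h/p = 6.626 × 10⁻³⁴ / 4.818 × 10⁻²¹ = 1.38 × 10⁻¹³ m = 138 fm.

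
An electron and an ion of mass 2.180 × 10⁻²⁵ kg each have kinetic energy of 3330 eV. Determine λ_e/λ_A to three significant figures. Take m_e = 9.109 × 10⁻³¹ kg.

At fixed KE, p = √(2mKE) so λ = h/p ∝ 1/√m.
λ_e/λ_A = √(m_A/m_e) = √(2.180 × 10⁻²⁵/9.109 × 10⁻³¹) = √(2.393 × 10⁵) = 489.

λ_e/λ_A = 489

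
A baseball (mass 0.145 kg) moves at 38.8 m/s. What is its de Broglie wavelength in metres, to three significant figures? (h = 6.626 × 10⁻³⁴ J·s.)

λ = 1.18 × 10⁻³⁴ m

p = mv = 0.145 × 38.8 = 5.626 kg·m/s.
λ = h/p = 6.626 × 10⁻³⁴ / 5.626 = 1.18 × 10⁻³⁴ m.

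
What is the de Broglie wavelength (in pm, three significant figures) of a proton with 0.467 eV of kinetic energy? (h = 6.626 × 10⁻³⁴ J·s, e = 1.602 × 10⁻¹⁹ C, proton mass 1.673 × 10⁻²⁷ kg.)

λ = 41.9 pm

KE = 0.467 eV = 7.481 × 10⁻²⁰ J.
p = √(2mKE) = √(2 × 1.673 × 10⁻²⁷ × 7.481 × 10⁻²⁰) = 1.582 × 10⁻²³ kg·m/s.
λ = h/p = 6.626 × 10⁻³⁴ / 1.582 × 10⁻²³ = 4.19 × 10⁻¹¹ m = 41.9 pm.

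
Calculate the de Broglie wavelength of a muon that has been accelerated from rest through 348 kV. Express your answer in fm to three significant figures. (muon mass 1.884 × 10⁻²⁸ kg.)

λ = 145 fm

KE = eV = 1.602 × 10⁻¹⁹ × 3.480 × 10⁵ = 5.575 × 10⁻¹⁴ J.
p = √(2mKE) = √(2 × 1.884 × 10⁻²⁸ × 5.575 × 10⁻¹⁴) = 4.583 × 10⁻²¹ kg·m/s.
λ = h/p = 6.626 × 10⁻³⁴ / 4.583 × 10⁻²¹ = 1.45 × 10⁻¹³ m = 145 fm.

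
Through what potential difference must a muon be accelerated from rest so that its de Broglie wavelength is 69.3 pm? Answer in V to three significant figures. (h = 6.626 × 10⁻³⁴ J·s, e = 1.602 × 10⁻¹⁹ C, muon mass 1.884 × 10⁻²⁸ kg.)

p = h/λ = 6.626 × 10⁻³⁴ / 6.930 × 10⁻¹¹ = 9.561 × 10⁻²⁴ kg·m/s.
KE = p²/(2m) = 2.426 × 10⁻¹⁹ J.
V = KE/e = 2.426 × 10⁻¹⁹ / (1.602 × 10⁻¹⁹) = 1.51 V.

V = 1.51 V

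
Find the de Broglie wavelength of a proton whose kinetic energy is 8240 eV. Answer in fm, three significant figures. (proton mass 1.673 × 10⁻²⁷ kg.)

KE = 8240 eV = 1.320 × 10⁻¹⁵ J.
p = √(2mKE) = √(2 × 1.673 × 10⁻²⁷ × 1.320 × 10⁻¹⁵) = 2.102 × 10⁻²¹ kg·m/s.
λ = h/p = 6.626 × 10⁻³⁴ / 2.102 × 10⁻²¹ = 3.15 × 10⁻¹³ m = 315 fm.

λ = 315 fm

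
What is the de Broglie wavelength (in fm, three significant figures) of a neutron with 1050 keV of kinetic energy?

λ = 27.9 fm

KE = 1050 keV = 1.682 × 10⁻¹³ J.
p = √(2mKE) = √(2 × 1.675 × 10⁻²⁷ × 1.682 × 10⁻¹³) = 2.374 × 10⁻²⁰ kg·m/s.
λ = h/p = 6.626 × 10⁻³⁴ / 2.374 × 10⁻²⁰ = 2.79 × 10⁻¹⁴ m = 27.9 fm.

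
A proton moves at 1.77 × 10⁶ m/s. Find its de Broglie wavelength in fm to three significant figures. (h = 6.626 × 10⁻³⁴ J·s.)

p = mv = 1.673 × 10⁻²⁷ × 1.77 × 10⁶ = 2.961 × 10⁻²¹ kg·m/s.
λ = h/p = 6.626 × 10⁻³⁴ / 2.961 × 10⁻²¹ = 2.24 × 10⁻¹³ m = 224 fm.

λ = 224 fm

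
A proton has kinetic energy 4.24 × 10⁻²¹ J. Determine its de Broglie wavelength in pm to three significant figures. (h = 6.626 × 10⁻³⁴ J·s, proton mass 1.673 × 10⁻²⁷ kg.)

λ = 176 pm

p = √(2mKE) = √(2 × 1.673 × 10⁻²⁷ × 4.240 × 10⁻²¹) = 3.767 × 10⁻²⁴ kg·m/s.
λ = h/p = 6.626 × 10⁻³⁴ / 3.767 × 10⁻²⁴ = 1.76 × 10⁻¹⁰ m = 176 pm.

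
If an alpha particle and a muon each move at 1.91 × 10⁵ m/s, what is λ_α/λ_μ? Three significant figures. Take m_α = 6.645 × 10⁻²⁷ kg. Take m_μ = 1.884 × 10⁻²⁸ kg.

λ_α/λ_μ = 0.0284

At fixed v, p = mv so λ = h/(mv) ∝ 1/m.
λ_α/λ_μ = m_μ/m_α = 1.884 × 10⁻²⁸/6.645 × 10⁻²⁷ = 0.0284.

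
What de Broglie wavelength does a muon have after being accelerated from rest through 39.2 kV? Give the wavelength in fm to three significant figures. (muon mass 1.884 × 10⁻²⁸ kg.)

λ = 431 fm

KE = eV = 1.602 × 10⁻¹⁹ × 3.920 × 10⁴ = 6.280 × 10⁻¹⁵ J.
p = √(2mKE) = √(2 × 1.884 × 10⁻²⁸ × 6.280 × 10⁻¹⁵) = 1.538 × 10⁻²¹ kg·m/s.
λ = h/p = 6.626 × 10⁻³⁴ / 1.538 × 10⁻²¹ = 4.31 × 10⁻¹³ m = 431 fm.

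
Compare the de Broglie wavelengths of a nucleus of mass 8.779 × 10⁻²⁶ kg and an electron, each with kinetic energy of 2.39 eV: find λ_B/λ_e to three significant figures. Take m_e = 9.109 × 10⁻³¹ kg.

λ_B/λ_e = 3.22 × 10⁻³

At fixed KE, p = √(2mKE) so λ = h/p ∝ 1/√m.
λ_B/λ_e = √(m_e/m_B) = √(9.109 × 10⁻³¹/8.779 × 10⁻²⁶) = √(1.038 × 10⁻⁵) = 3.22 × 10⁻³.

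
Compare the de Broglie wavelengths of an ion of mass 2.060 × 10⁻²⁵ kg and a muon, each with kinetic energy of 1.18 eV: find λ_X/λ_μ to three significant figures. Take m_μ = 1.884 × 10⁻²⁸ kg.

λ_X/λ_μ = 0.0302

At fixed KE, p = √(2mKE) so λ = h/p ∝ 1/√m.
λ_X/λ_μ = √(m_μ/m_X) = √(1.884 × 10⁻²⁸/2.060 × 10⁻²⁵) = √(9.146 × 10⁻⁴) = 0.0302.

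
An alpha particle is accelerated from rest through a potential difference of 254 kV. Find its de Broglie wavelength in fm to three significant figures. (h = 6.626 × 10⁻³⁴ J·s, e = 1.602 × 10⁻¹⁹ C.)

KE = 2eV = 2 × 1.602 × 10⁻¹⁹ × 2.540 × 10⁵ = 8.138 × 10⁻¹⁴ J.
p = √(2mKE) = √(2 × 6.645 × 10⁻²⁷ × 8.138 × 10⁻¹⁴) = 3.289 × 10⁻²⁰ kg·m/s.
λ = h/p = 6.626 × 10⁻³⁴ / 3.289 × 10⁻²⁰ = 2.01 × 10⁻¹⁴ m = 20.1 fm.

λ = 20.1 fm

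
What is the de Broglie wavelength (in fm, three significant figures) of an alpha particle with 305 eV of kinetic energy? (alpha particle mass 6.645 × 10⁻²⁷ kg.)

λ = 822 fm

KE = 305 eV = 4.886 × 10⁻¹⁷ J.
p = √(2mKE) = √(2 × 6.645 × 10⁻²⁷ × 4.886 × 10⁻¹⁷) = 8.058 × 10⁻²² kg·m/s.
λ = h/p = 6.626 × 10⁻³⁴ / 8.058 × 10⁻²² = 8.22 × 10⁻¹³ m = 822 fm.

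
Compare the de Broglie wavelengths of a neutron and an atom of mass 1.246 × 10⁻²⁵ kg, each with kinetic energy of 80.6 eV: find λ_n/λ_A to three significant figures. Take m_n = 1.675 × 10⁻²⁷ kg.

At fixed KE, p = √(2mKE) so λ = h/p ∝ 1/√m.
λ_n/λ_A = √(m_A/m_n) = √(1.246 × 10⁻²⁵/1.675 × 10⁻²⁷) = √(74.39) = 8.62.

λ_n/λ_A = 8.62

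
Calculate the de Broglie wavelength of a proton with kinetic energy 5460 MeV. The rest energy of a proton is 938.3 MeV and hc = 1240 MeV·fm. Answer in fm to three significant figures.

λ = 0.196 fm

Total energy E = KE + m₀c² = 5460 + 938.3 = 6398.3 MeV.
(pc)² = E² − (m₀c²)² = (6398.3)² − (938.3)² = 4.006 × 10⁷ MeV², so pc = 6329 MeV.
λ = hc/(pc) = 1240 MeV·fm / 6329 MeV = 0.196 fm.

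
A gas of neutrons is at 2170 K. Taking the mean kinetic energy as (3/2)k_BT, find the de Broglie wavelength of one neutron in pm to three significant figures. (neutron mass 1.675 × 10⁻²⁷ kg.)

λ = 54.0 pm

KE = (3/2)k_BT = 1.5 × 1.381 × 10⁻²³ × 2170 = 4.495 × 10⁻²⁰ J.
p = √(2mKE) = √(2 × 1.675 × 10⁻²⁷ × 4.495 × 10⁻²⁰) = 1.227 × 10⁻²³ kg·m/s.
λ = h/p = 5.40 × 10⁻¹¹ m = 54.0 pm.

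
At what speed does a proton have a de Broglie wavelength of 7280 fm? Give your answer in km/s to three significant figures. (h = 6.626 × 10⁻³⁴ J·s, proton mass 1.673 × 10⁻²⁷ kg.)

p = h/λ = 6.626 × 10⁻³⁴ / 7.280 × 10⁻¹² = 9.102 × 10⁻²³ kg·m/s.
v = p/m = 9.102 × 10⁻²³ / 1.673 × 10⁻²⁷ = 5.44 × 10⁴ m/s = 54.4 km/s.

v = 54.4 km/s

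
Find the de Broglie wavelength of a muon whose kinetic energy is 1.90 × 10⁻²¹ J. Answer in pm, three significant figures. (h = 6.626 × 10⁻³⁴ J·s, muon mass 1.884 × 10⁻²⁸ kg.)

λ = 783 pm

p = √(2mKE) = √(2 × 1.884 × 10⁻²⁸ × 1.900 × 10⁻²¹) = 8.461 × 10⁻²⁵ kg·m/s.
λ = h/p = 6.626 × 10⁻³⁴ / 8.461 × 10⁻²⁵ = 7.83 × 10⁻¹⁰ m = 783 pm.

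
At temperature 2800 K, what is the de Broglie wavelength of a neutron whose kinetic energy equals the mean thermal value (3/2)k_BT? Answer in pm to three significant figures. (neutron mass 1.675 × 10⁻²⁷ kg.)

KE = (3/2)k_BT = 1.5 × 1.381 × 10⁻²³ × 2800 = 5.800 × 10⁻²⁰ J.
p = √(2mKE) = √(2 × 1.675 × 10⁻²⁷ × 5.800 × 10⁻²⁰) = 1.394 × 10⁻²³ kg·m/s.
λ = h/p = 4.75 × 10⁻¹¹ m = 47.5 pm.

λ = 47.5 pm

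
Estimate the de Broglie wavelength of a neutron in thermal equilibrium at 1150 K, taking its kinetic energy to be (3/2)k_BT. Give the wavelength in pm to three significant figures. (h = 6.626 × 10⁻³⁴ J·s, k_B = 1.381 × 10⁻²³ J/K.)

KE = (3/2)k_BT = 1.5 × 1.381 × 10⁻²³ × 1150 = 2.382 × 10⁻²⁰ J.
p = √(2mKE) = √(2 × 1.675 × 10⁻²⁷ × 2.382 × 10⁻²⁰) = 8.933 × 10⁻²⁴ kg·m/s.
λ = h/p = 7.42 × 10⁻¹¹ m = 74.2 pm.

λ = 74.2 pm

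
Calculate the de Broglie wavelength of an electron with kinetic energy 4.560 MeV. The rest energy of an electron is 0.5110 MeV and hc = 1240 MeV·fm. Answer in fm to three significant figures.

λ = 246 fm

Total energy E = KE + m₀c² = 4.560 + 0.5110 = 5.0710 MeV.
(pc)² = E² − (m₀c²)² = (5.0710)² − (0.5110)² = 25.45 MeV², so pc = 5.045 MeV.
λ = hc/(pc) = 1240 MeV·fm / 5.045 MeV = 246 fm.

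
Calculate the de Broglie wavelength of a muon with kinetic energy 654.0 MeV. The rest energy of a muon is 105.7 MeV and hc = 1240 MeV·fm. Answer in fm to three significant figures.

λ = 1.65 fm

Total energy E = KE + m₀c² = 654.0 + 105.7 = 759.7 MeV.
(pc)² = E² − (m₀c²)² = (759.7)² − (105.7)² = 5.660 × 10⁵ MeV², so pc = 752.3 MeV.
λ = hc/(pc) = 1240 MeV·fm / 752.3 MeV = 1.65 fm.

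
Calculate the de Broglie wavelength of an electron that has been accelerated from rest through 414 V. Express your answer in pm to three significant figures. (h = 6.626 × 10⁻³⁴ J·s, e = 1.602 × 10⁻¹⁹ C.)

λ = 60.3 pm

KE = eV = 1.602 × 10⁻¹⁹ × 414.0 = 6.632 × 10⁻¹⁷ J.
p = √(2mKE) = √(2 × 9.109 × 10⁻³¹ × 6.632 × 10⁻¹⁷) = 1.099 × 10⁻²³ kg·m/s.
λ = h/p = 6.626 × 10⁻³⁴ / 1.099 × 10⁻²³ = 6.03 × 10⁻¹¹ m = 60.3 pm.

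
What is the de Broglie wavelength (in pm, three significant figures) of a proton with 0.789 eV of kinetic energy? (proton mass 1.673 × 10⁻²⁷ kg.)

λ = 32.2 pm

KE = 0.789 eV = 1.264 × 10⁻¹⁹ J.
p = √(2mKE) = √(2 × 1.673 × 10⁻²⁷ × 1.264 × 10⁻¹⁹) = 2.057 × 10⁻²³ kg·m/s.
λ = h/p = 6.626 × 10⁻³⁴ / 2.057 × 10⁻²³ = 3.22 × 10⁻¹¹ m = 32.2 pm.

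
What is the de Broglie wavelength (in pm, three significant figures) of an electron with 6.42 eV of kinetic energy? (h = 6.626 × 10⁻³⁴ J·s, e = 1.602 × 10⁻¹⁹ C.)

λ = 484 pm

KE = 6.42 eV = 1.028 × 10⁻¹⁸ J.
p = √(2mKE) = √(2 × 9.109 × 10⁻³¹ × 1.028 × 10⁻¹⁸) = 1.369 × 10⁻²⁴ kg·m/s.
λ = h/p = 6.626 × 10⁻³⁴ / 1.369 × 10⁻²⁴ = 4.84 × 10⁻¹⁰ m = 484 pm.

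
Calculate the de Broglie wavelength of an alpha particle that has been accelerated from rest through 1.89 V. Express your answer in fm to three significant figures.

λ = 7390 fm

KE = 2eV = 2 × 1.602 × 10⁻¹⁹ × 1.890 = 6.056 × 10⁻¹⁹ J.
p = √(2mKE) = √(2 × 6.645 × 10⁻²⁷ × 6.056 × 10⁻¹⁹) = 8.971 × 10⁻²³ kg·m/s.
λ = h/p = 6.626 × 10⁻³⁴ / 8.971 × 10⁻²³ = 7.39 × 10⁻¹² m = 7390 fm.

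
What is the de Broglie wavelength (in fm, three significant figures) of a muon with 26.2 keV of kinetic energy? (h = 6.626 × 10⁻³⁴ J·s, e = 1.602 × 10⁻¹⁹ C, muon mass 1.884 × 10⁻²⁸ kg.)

λ = 527 fm

KE = 26.2 keV = 4.197 × 10⁻¹⁵ J.
p = √(2mKE) = √(2 × 1.884 × 10⁻²⁸ × 4.197 × 10⁻¹⁵) = 1.258 × 10⁻²¹ kg·m/s.
λ = h/p = 6.626 × 10⁻³⁴ / 1.258 × 10⁻²¹ = 5.27 × 10⁻¹³ m = 527 fm.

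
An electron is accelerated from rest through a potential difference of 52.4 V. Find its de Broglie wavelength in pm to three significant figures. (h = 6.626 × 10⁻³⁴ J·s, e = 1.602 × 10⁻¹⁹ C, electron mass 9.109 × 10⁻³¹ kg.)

KE = eV = 1.602 × 10⁻¹⁹ × 52.40 = 8.394 × 10⁻¹⁸ J.
p = √(2mKE) = √(2 × 9.109 × 10⁻³¹ × 8.394 × 10⁻¹⁸) = 3.911 × 10⁻²⁴ kg·m/s.
λ = h/p = 6.626 × 10⁻³⁴ / 3.911 × 10⁻²⁴ = 1.69 × 10⁻¹⁰ m = 169 pm.

λ = 169 pm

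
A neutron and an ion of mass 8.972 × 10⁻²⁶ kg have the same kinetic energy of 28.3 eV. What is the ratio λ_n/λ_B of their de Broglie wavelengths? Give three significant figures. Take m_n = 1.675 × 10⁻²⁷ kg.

λ_n/λ_B = 7.32

At fixed KE, p = √(2mKE) so λ = h/p ∝ 1/√m.
λ_n/λ_B = √(m_B/m_n) = √(8.972 × 10⁻²⁶/1.675 × 10⁻²⁷) = √(53.56) = 7.32.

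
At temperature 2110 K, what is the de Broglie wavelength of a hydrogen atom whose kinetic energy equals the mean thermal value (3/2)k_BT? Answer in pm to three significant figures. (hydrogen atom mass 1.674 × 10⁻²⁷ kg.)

KE = (3/2)k_BT = 1.5 × 1.381 × 10⁻²³ × 2110 = 4.371 × 10⁻²⁰ J.
p = √(2mKE) = √(2 × 1.674 × 10⁻²⁷ × 4.371 × 10⁻²⁰) = 1.210 × 10⁻²³ kg·m/s.
λ = h/p = 5.48 × 10⁻¹¹ m = 54.8 pm.

λ = 54.8 pm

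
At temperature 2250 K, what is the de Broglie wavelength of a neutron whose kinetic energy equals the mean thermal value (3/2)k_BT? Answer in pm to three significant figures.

KE = (3/2)k_BT = 1.5 × 1.381 × 10⁻²³ × 2250 = 4.661 × 10⁻²⁰ J.
p = √(2mKE) = √(2 × 1.675 × 10⁻²⁷ × 4.661 × 10⁻²⁰) = 1.250 × 10⁻²³ kg·m/s.
λ = h/p = 5.30 × 10⁻¹¹ m = 53.0 pm.

λ = 53.0 pm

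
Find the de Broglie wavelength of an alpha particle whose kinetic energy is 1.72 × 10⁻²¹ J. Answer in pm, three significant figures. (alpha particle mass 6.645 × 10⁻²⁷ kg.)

λ = 139 pm

p = √(2mKE) = √(2 × 6.645 × 10⁻²⁷ × 1.720 × 10⁻²¹) = 4.781 × 10⁻²⁴ kg·m/s.
λ = h/p = 6.626 × 10⁻³⁴ / 4.781 × 10⁻²⁴ = 1.39 × 10⁻¹⁰ m = 139 pm.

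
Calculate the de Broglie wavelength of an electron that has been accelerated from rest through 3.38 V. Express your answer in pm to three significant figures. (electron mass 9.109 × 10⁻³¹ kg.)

KE = eV = 1.602 × 10⁻¹⁹ × 3.380 = 5.415 × 10⁻¹⁹ J.
p = √(2mKE) = √(2 × 9.109 × 10⁻³¹ × 5.415 × 10⁻¹⁹) = 9.932 × 10⁻²⁵ kg·m/s.
λ = h/p = 6.626 × 10⁻³⁴ / 9.932 × 10⁻²⁵ = 6.67 × 10⁻¹⁰ m = 667 pm.

λ = 667 pm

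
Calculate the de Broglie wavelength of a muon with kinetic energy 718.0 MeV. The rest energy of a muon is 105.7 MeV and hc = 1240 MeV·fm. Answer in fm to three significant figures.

Total energy E = KE + m₀c² = 718.0 + 105.7 = 823.7 MeV.
(pc)² = E² − (m₀c²)² = (823.7)² − (105.7)² = 6.673 × 10⁵ MeV², so pc = 816.9 MeV.
λ = hc/(pc) = 1240 MeV·fm / 816.9 MeV = 1.52 fm.

λ = 1.52 fm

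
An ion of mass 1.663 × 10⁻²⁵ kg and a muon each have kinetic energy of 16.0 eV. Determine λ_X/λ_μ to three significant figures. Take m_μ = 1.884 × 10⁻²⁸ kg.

At fixed KE, p = √(2mKE) so λ = h/p ∝ 1/√m.
λ_X/λ_μ = √(m_μ/m_X) = √(1.884 × 10⁻²⁸/1.663 × 10⁻²⁵) = √(1.133 × 10⁻³) = 0.0337.

λ_X/λ_μ = 0.0337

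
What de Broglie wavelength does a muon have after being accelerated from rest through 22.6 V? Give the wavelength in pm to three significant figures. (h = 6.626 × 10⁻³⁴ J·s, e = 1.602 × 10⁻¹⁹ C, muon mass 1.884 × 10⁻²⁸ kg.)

λ = 17.9 pm

KE = eV = 1.602 × 10⁻¹⁹ × 22.60 = 3.621 × 10⁻¹⁸ J.
p = √(2mKE) = √(2 × 1.884 × 10⁻²⁸ × 3.621 × 10⁻¹⁸) = 3.694 × 10⁻²³ kg·m/s.
λ = h/p = 6.626 × 10⁻³⁴ / 3.694 × 10⁻²³ = 1.79 × 10⁻¹¹ m = 17.9 pm.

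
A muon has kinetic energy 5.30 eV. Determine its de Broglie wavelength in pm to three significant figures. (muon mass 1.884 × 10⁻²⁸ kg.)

KE = 5.30 eV = 8.491 × 10⁻¹⁹ J.
p = √(2mKE) = √(2 × 1.884 × 10⁻²⁸ × 8.491 × 10⁻¹⁹) = 1.789 × 10⁻²³ kg·m/s.
λ = h/p = 6.626 × 10⁻³⁴ / 1.789 × 10⁻²³ = 3.70 × 10⁻¹¹ m = 37.0 pm.

λ = 37.0 pm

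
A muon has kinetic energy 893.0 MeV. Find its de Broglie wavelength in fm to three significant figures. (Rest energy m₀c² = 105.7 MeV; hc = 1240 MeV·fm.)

Total energy E = KE + m₀c² = 893.0 + 105.7 = 998.7 MeV.
(pc)² = E² − (m₀c²)² = (998.7)² − (105.7)² = 9.862 × 10⁵ MeV², so pc = 993.1 MeV.
λ = hc/(pc) = 1240 MeV·fm / 993.1 MeV = 1.25 fm.

λ = 1.25 fm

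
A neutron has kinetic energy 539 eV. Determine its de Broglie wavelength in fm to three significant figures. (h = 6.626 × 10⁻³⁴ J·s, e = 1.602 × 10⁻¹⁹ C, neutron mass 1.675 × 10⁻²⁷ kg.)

λ = 1230 fm

KE = 539 eV = 8.635 × 10⁻¹⁷ J.
p = √(2mKE) = √(2 × 1.675 × 10⁻²⁷ × 8.635 × 10⁻¹⁷) = 5.378 × 10⁻²² kg·m/s.
λ = h/p = 6.626 × 10⁻³⁴ / 5.378 × 10⁻²² = 1.23 × 10⁻¹² m = 1230 fm.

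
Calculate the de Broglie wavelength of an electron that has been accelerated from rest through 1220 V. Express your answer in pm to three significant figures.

λ = 35.1 pm

KE = eV = 1.602 × 10⁻¹⁹ × 1220 = 1.954 × 10⁻¹⁶ J.
p = √(2mKE) = √(2 × 9.109 × 10⁻³¹ × 1.954 × 10⁻¹⁶) = 1.887 × 10⁻²³ kg·m/s.
λ = h/p = 6.626 × 10⁻³⁴ / 1.887 × 10⁻²³ = 3.51 × 10⁻¹¹ m = 35.1 pm.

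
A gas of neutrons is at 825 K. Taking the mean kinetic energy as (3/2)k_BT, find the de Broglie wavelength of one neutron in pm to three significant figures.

KE = (3/2)k_BT = 1.5 × 1.381 × 10⁻²³ × 825 = 1.709 × 10⁻²⁰ J.
p = √(2mKE) = √(2 × 1.675 × 10⁻²⁷ × 1.709 × 10⁻²⁰) = 7.566 × 10⁻²⁴ kg·m/s.
λ = h/p = 8.76 × 10⁻¹¹ m = 87.6 pm.

λ = 87.6 pm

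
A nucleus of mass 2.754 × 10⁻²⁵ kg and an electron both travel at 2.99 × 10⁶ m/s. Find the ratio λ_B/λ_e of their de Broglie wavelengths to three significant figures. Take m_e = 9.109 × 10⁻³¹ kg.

λ_B/λ_e = 3.31 × 10⁻⁶

At fixed v, p = mv so λ = h/(mv) ∝ 1/m.
λ_B/λ_e = m_e/m_B = 9.109 × 10⁻³¹/2.754 × 10⁻²⁵ = 3.31 × 10⁻⁶.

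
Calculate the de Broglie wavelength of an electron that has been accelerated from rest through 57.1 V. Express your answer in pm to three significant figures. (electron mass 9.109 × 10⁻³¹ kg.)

KE = eV = 1.602 × 10⁻¹⁹ × 57.10 = 9.147 × 10⁻¹⁸ J.
p = √(2mKE) = √(2 × 9.109 × 10⁻³¹ × 9.147 × 10⁻¹⁸) = 4.082 × 10⁻²⁴ kg·m/s.
λ = h/p = 6.626 × 10⁻³⁴ / 4.082 × 10⁻²⁴ = 1.62 × 10⁻¹⁰ m = 162 pm.

λ = 162 pm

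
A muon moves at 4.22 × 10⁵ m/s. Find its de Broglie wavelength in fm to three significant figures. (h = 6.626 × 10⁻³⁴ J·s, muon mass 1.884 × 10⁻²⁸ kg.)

p = mv = 1.884 × 10⁻²⁸ × 4.22 × 10⁵ = 7.950 × 10⁻²³ kg·m/s.
λ = h/p = 6.626 × 10⁻³⁴ / 7.950 × 10⁻²³ = 8.33 × 10⁻¹² m = 8330 fm.

λ = 8330 fm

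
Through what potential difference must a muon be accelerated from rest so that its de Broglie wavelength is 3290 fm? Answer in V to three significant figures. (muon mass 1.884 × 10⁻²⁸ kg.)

V = 672 V

p = h/λ = 6.626 × 10⁻³⁴ / 3.290 × 10⁻¹² = 2.014 × 10⁻²² kg·m/s.
KE = p²/(2m) = 1.076 × 10⁻¹⁶ J.
V = KE/e = 1.076 × 10⁻¹⁶ / (1.602 × 10⁻¹⁹) = 672 V.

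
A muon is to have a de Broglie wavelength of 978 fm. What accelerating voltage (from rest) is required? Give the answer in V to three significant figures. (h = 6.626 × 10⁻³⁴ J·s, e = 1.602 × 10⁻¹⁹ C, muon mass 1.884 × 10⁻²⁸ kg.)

p = h/λ = 6.626 × 10⁻³⁴ / 9.780 × 10⁻¹³ = 6.775 × 10⁻²² kg·m/s.
KE = p²/(2m) = 1.218 × 10⁻¹⁵ J.
V = KE/e = 1.218 × 10⁻¹⁵ / (1.602 × 10⁻¹⁹) = 7600 V.

V = 7600 V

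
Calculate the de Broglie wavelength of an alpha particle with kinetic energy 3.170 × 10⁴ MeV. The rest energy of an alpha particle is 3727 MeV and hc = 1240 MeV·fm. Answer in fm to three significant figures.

Total energy E = KE + m₀c² = 3.170 × 10⁴ + 3727 = 35427 MeV.
(pc)² = E² − (m₀c²)² = (35427)² − (3727)² = 1.241 × 10⁹ MeV², so pc = 3.523 × 10⁴ MeV.
λ = hc/(pc) = 1240 MeV·fm / 3.523 × 10⁴ MeV = 0.0352 fm.

λ = 0.0352 fm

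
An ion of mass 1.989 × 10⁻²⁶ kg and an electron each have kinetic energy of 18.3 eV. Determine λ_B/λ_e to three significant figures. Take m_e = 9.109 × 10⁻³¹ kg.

At fixed KE, p = √(2mKE) so λ = h/p ∝ 1/√m.
λ_B/λ_e = √(m_e/m_B) = √(9.109 × 10⁻³¹/1.989 × 10⁻²⁶) = √(4.580 × 10⁻⁵) = 6.77 × 10⁻³.

λ_B/λ_e = 6.77 × 10⁻³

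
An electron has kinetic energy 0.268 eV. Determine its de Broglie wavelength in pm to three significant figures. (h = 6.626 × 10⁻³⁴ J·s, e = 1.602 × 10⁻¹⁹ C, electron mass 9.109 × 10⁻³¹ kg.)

KE = 0.268 eV = 4.293 × 10⁻²⁰ J.
p = √(2mKE) = √(2 × 9.109 × 10⁻³¹ × 4.293 × 10⁻²⁰) = 2.797 × 10⁻²⁵ kg·m/s.
λ = h/p = 6.626 × 10⁻³⁴ / 2.797 × 10⁻²⁵ = 2.37 × 10⁻⁹ m = 2370 pm.

λ = 2370 pm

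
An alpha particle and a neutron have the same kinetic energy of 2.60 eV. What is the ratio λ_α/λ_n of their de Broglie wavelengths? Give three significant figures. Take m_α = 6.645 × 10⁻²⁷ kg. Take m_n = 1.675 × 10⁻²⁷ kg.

At fixed KE, p = √(2mKE) so λ = h/p ∝ 1/√m.
λ_α/λ_n = √(m_n/m_α) = √(1.675 × 10⁻²⁷/6.645 × 10⁻²⁷) = √(0.2521) = 0.502.

λ_α/λ_n = 0.502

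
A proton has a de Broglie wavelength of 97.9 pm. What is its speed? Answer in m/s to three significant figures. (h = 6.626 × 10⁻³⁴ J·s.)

v = 4050 m/s

p = h/λ = 6.626 × 10⁻³⁴ / 9.790 × 10⁻¹¹ = 6.768 × 10⁻²⁴ kg·m/s.
v = p/m = 6.768 × 10⁻²⁴ / 1.673 × 10⁻²⁷ = 4.05 × 10³ m/s = 4050 m/s.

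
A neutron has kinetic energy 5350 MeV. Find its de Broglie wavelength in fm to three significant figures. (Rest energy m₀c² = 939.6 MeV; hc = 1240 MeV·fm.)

Total energy E = KE + m₀c² = 5350 + 939.6 = 6289.6 MeV.
(pc)² = E² − (m₀c²)² = (6289.6)² − (939.6)² = 3.868 × 10⁷ MeV², so pc = 6219 MeV.
λ = hc/(pc) = 1240 MeV·fm / 6219 MeV = 0.199 fm.

λ = 0.199 fm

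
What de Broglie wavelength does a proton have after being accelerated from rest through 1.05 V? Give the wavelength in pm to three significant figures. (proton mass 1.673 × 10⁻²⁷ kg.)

λ = 27.9 pm

KE = eV = 1.602 × 10⁻¹⁹ × 1.050 = 1.682 × 10⁻¹⁹ J.
p = √(2mKE) = √(2 × 1.673 × 10⁻²⁷ × 1.682 × 10⁻¹⁹) = 2.372 × 10⁻²³ kg·m/s.
λ = h/p = 6.626 × 10⁻³⁴ / 2.372 × 10⁻²³ = 2.79 × 10⁻¹¹ m = 27.9 pm.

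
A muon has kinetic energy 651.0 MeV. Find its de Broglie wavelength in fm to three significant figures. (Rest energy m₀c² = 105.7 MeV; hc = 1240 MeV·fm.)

Total energy E = KE + m₀c² = 651.0 + 105.7 = 756.7 MeV.
(pc)² = E² − (m₀c²)² = (756.7)² − (105.7)² = 5.614 × 10⁵ MeV², so pc = 749.3 MeV.
λ = hc/(pc) = 1240 MeV·fm / 749.3 MeV = 1.65 fm.

λ = 1.65 fm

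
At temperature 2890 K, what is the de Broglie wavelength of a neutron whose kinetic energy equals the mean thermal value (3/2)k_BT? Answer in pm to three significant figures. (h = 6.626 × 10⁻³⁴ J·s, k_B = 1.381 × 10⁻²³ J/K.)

KE = (3/2)k_BT = 1.5 × 1.381 × 10⁻²³ × 2890 = 5.987 × 10⁻²⁰ J.
p = √(2mKE) = √(2 × 1.675 × 10⁻²⁷ × 5.987 × 10⁻²⁰) = 1.416 × 10⁻²³ kg·m/s.
λ = h/p = 4.68 × 10⁻¹¹ m = 46.8 pm.

λ = 46.8 pm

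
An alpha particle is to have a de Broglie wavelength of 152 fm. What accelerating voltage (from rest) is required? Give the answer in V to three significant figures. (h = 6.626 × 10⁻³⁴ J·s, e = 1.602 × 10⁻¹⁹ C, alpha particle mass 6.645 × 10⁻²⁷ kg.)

V = 4460 V

p = h/λ = 6.626 × 10⁻³⁴ / 1.520 × 10⁻¹³ = 4.359 × 10⁻²¹ kg·m/s.
KE = p²/(2m) = 1.430 × 10⁻¹⁵ J.
V = KE/2e = 1.430 × 10⁻¹⁵ / (2 × 1.602 × 10⁻¹⁹) = 4460 V.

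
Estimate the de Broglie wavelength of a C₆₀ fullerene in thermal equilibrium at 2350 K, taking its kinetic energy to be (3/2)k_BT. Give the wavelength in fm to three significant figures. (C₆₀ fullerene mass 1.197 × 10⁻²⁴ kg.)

KE = (3/2)k_BT = 1.5 × 1.381 × 10⁻²³ × 2350 = 4.868 × 10⁻²⁰ J.
p = √(2mKE) = √(2 × 1.197 × 10⁻²⁴ × 4.868 × 10⁻²⁰) = 3.414 × 10⁻²² kg·m/s.
λ = h/p = 1.94 × 10⁻¹² m = 1940 fm.

λ = 1940 fm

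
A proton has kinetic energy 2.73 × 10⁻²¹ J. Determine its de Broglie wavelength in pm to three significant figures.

λ = 219 pm

p = √(2mKE) = √(2 × 1.673 × 10⁻²⁷ × 2.730 × 10⁻²¹) = 3.022 × 10⁻²⁴ kg·m/s.
λ = h/p = 6.626 × 10⁻³⁴ / 3.022 × 10⁻²⁴ = 2.19 × 10⁻¹⁰ m = 219 pm.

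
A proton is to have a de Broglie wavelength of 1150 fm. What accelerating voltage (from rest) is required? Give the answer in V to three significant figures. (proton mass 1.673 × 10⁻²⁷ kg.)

p = h/λ = 6.626 × 10⁻³⁴ / 1.150 × 10⁻¹² = 5.762 × 10⁻²² kg·m/s.
KE = p²/(2m) = 9.922 × 10⁻¹⁷ J.
V = KE/e = 9.922 × 10⁻¹⁷ / (1.602 × 10⁻¹⁹) = 619 V.

V = 619 V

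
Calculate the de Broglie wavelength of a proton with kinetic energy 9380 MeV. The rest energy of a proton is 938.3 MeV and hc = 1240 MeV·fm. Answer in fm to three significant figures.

λ = 0.121 fm

Total energy E = KE + m₀c² = 9380 + 938.3 = 10318.3 MeV.
(pc)² = E² − (m₀c²)² = (10318.3)² − (938.3)² = 1.056 × 10⁸ MeV², so pc = 1.028 × 10⁴ MeV.
λ = hc/(pc) = 1240 MeV·fm / 1.028 × 10⁴ MeV = 0.121 fm.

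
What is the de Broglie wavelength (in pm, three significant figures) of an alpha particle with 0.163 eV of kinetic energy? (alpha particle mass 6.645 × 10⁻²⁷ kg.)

KE = 0.163 eV = 2.611 × 10⁻²⁰ J.
p = √(2mKE) = √(2 × 6.645 × 10⁻²⁷ × 2.611 × 10⁻²⁰) = 1.863 × 10⁻²³ kg·m/s.
λ = h/p = 6.626 × 10⁻³⁴ / 1.863 × 10⁻²³ = 3.56 × 10⁻¹¹ m = 35.6 pm.

λ = 35.6 pm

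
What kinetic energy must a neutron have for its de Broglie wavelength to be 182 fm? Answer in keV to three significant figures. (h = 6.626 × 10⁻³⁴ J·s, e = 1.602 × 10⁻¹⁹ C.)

p = h/λ = 6.626 × 10⁻³⁴ / 1.820 × 10⁻¹³ = 3.641 × 10⁻²¹ kg·m/s.
KE = p²/(2m) = (3.641 × 10⁻²¹)² / (2 × 1.675 × 10⁻²⁷) = 3.957 × 10⁻¹⁵ J = 24.7 keV.

KE = 24.7 keV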